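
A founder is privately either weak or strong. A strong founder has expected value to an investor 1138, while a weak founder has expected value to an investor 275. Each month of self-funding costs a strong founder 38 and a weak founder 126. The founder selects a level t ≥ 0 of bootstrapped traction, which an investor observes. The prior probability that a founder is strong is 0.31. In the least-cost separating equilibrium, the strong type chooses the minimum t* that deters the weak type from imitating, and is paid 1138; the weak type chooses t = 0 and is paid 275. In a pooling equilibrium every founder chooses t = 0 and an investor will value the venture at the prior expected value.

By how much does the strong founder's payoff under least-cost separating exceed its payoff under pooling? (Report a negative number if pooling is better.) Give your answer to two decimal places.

335.20

Least-cost separating signal: t* solves 275 = 1138 − 126·t*, so t* = (1138 − 275)/126 ≈ 6.8492.
Strong type's separating payoff: 1138 − 38 × t* = 1138 − 38 × (1138 − 275)/126 = 1138 − 32794/126 ≈ 877.7302.
Pooling payoff: 0.31 × 1138 + 0.69 × 275 = 542.53.
Difference: 877.7302 − 542.53 = 335.2002, i.e. 335.20 to two decimal places.
The strong type prefers to separate.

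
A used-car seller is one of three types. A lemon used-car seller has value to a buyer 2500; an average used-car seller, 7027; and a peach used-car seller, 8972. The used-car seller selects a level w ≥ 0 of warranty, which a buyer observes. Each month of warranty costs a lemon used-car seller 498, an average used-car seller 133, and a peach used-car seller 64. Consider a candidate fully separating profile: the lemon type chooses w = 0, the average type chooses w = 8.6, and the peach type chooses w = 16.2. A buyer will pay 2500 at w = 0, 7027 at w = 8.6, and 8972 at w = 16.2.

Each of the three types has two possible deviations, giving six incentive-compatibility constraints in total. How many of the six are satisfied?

4

Peach (own payoff 8972 − 64×16.2 = 7935.2): to w=0 gives 2500 → no gain ✓; to w=8.6 gives 7027 − 64×8.6 = 6476.6 → no gain ✓.
Lemon (own payoff 2500): to w=8.6 gives 7027 − 498×8.6 = 2744.2 → profitable ✗; to w=16.2 gives 8972 − 498×16.2 = 904.4 → no gain ✓.
Average (own payoff 7027 − 133×8.6 = 5883.2): to w=0 gives 2500 → no gain ✓; to w=16.2 gives 8972 − 133×16.2 = 6817.4 → profitable ✗.
4 of the 6 constraints hold; not an equilibrium.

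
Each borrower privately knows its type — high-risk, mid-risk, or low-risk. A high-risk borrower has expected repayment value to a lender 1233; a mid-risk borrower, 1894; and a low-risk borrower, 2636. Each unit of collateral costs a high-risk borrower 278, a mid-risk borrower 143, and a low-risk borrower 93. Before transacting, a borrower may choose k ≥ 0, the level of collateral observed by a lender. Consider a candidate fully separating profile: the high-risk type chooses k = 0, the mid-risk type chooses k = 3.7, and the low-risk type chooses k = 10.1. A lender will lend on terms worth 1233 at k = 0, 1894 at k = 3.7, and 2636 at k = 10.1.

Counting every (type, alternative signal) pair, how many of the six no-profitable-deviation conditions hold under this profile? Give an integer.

6

High-risk (own payoff 1233): to k=3.7 gives 1894 − 278×3.7 = 865.4 → no gain ✓; to k=10.1 gives 2636 − 278×10.1 = -171.8 → no gain ✓.
Low-risk (own payoff 2636 − 93×10.1 = 1696.7): to k=0 gives 1233 → no gain ✓; to k=3.7 gives 1894 − 93×3.7 = 1549.9 → no gain ✓.
Mid-risk (own payoff 1894 − 143×3.7 = 1364.9): to k=0 gives 1233 → no gain ✓; to k=10.1 gives 2636 − 143×10.1 = 1191.7 → no gain ✓.
6 of the 6 constraints hold; this profile is a separating equilibrium.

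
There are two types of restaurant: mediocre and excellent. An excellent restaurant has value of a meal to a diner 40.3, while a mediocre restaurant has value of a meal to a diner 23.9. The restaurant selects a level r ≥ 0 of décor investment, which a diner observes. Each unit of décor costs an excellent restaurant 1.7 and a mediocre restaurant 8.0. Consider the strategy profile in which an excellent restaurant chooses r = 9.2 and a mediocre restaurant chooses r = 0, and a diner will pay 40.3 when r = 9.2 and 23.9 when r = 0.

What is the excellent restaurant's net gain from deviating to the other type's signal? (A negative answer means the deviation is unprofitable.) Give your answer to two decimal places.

-0.76

Playing r = 9.2 the excellent restaurant receives 40.3 − 1.7 × 9.2 = 24.66.
Deviating to r = 0 yields 23.9 instead.
Gain from deviating: 23.9 − 24.66 = -0.76.
The gain is negative, so the excellent type's incentive-compatibility constraint is satisfied.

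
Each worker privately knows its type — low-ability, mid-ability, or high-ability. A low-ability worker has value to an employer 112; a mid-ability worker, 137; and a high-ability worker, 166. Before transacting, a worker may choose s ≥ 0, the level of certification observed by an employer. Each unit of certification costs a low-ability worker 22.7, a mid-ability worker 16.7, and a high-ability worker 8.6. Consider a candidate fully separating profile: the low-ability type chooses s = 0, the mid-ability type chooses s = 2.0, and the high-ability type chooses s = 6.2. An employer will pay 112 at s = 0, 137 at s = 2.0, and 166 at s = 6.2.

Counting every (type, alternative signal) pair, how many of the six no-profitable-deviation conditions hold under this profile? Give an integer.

4

Mid-ability (own payoff 137 − 16.7×2.0 = 103.6): to s=0 gives 112 → profitable ✗; to s=6.2 gives 166 − 16.7×6.2 = 62.46 → no gain ✓.
High-ability (own payoff 166 − 8.6×6.2 = 112.68): to s=0 gives 112 → no gain ✓; to s=2.0 gives 137 − 8.6×2.0 = 119.8 → profitable ✗.
Low-ability (own payoff 112): to s=2.0 gives 137 − 22.7×2.0 = 91.6 → no gain ✓; to s=6.2 gives 166 − 22.7×6.2 = 25.26 → no gain ✓.
4 of the 6 constraints hold; not an equilibrium.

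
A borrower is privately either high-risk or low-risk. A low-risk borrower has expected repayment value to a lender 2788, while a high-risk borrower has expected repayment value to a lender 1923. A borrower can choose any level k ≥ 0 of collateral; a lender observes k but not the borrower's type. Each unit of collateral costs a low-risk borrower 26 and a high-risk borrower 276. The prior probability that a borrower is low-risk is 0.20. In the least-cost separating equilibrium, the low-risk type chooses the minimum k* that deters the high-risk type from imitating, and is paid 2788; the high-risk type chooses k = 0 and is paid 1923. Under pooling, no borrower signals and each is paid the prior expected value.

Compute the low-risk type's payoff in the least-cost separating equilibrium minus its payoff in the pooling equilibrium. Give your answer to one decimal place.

Least-cost separating signal: k* solves 1923 = 2788 − 276·k*, so k* = (2788 − 1923)/276 ≈ 3.1341.
Low-risk type's separating payoff: 2788 − 26 × k* = 2788 − 26 × (2788 − 1923)/276 = 2788 − 22490/276 ≈ 2706.514.
Pooling payoff: 0.20 × 2788 + 0.80 × 1923 = 2096.
Difference: 2706.514 − 2096 = 610.514, i.e. 610.5 to one decimal place.
The low-risk type prefers to separate.

610.5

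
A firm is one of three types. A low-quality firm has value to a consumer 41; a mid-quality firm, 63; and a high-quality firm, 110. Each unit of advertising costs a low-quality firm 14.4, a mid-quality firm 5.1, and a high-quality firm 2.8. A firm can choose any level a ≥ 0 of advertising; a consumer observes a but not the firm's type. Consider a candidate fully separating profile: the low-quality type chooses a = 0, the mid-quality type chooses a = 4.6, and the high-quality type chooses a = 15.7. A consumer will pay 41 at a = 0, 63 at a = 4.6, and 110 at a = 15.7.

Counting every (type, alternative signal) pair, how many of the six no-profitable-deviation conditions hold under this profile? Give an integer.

Mid-quality (own payoff 63 − 5.1×4.6 = 39.54): to a=0 gives 41 → profitable ✗; to a=15.7 gives 110 − 5.1×15.7 = 29.93 → no gain ✓.
High-quality (own payoff 110 − 2.8×15.7 = 66.04): to a=0 gives 41 → no gain ✓; to a=4.6 gives 63 − 2.8×4.6 = 50.12 → no gain ✓.
Low-quality (own payoff 41): to a=4.6 gives 63 − 14.4×4.6 = -3.24 → no gain ✓; to a=15.7 gives 110 − 14.4×15.7 = -116.08 → no gain ✓.
5 of the 6 constraints hold; not an equilibrium.

5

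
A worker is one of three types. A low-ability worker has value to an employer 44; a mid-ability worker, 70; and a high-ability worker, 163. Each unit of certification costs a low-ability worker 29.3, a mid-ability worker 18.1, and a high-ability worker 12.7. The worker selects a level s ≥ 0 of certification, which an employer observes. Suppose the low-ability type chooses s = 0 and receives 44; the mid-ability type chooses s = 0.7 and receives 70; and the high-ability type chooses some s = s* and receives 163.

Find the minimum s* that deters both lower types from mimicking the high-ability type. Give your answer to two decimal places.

Mid-ability type (on-path payoff 70 − 18.1×0.7 = 57.33) won't mimic when 57.33 ≥ 163 − 18.1·s*, i.e. s* ≥ 5.84.
Low-ability type (on-path payoff 44) won't mimic when 44 ≥ 163 − 29.3·s*, i.e. s* ≥ 4.06.
Both must hold, so s* = max(4.06, 5.84) = 5.84. The mid-ability type's constraint binds.

5.84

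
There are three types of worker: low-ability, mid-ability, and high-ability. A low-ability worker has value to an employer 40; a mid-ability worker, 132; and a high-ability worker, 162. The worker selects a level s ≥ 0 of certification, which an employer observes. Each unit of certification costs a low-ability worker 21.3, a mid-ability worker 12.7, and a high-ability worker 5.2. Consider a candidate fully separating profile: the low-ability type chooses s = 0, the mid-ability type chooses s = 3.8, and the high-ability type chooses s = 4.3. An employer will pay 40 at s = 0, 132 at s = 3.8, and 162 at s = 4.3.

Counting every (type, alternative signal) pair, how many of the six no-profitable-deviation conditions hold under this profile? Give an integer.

High-ability (own payoff 162 − 5.2×4.3 = 139.64): to s=0 gives 40 → no gain ✓; to s=3.8 gives 132 − 5.2×3.8 = 112.24 → no gain ✓.
Mid-ability (own payoff 132 − 12.7×3.8 = 83.74): to s=0 gives 40 → no gain ✓; to s=4.3 gives 162 − 12.7×4.3 = 107.39 → profitable ✗.
Low-ability (own payoff 40): to s=3.8 gives 132 − 21.3×3.8 = 51.06 → profitable ✗; to s=4.3 gives 162 − 21.3×4.3 = 70.41 → profitable ✗.
3 of the 6 constraints hold; not an equilibrium.

3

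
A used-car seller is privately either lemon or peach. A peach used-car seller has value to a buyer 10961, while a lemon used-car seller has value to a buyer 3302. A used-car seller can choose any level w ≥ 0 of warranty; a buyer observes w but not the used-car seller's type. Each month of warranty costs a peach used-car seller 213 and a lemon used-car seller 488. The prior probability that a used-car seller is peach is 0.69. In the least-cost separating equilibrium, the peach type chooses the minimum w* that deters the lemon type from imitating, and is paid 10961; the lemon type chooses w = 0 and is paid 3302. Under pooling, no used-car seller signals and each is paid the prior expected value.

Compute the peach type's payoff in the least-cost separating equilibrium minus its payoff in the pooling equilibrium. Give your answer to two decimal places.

-968.68

Least-cost separating signal: w* solves 3302 = 10961 − 488·w*, so w* = (10961 − 3302)/488 ≈ 15.6947.
Peach type's separating payoff: 10961 − 213 × w* = 10961 − 213 × (10961 − 3302)/488 = 10961 − 1631367/488 ≈ 7618.0348.
Pooling payoff: 0.69 × 10961 + 0.31 × 3302 = 8586.71.
Difference: 7618.0348 − 8586.71 = -968.6752, i.e. -968.68 to two decimal places.
The peach type would prefer the pooling outcome.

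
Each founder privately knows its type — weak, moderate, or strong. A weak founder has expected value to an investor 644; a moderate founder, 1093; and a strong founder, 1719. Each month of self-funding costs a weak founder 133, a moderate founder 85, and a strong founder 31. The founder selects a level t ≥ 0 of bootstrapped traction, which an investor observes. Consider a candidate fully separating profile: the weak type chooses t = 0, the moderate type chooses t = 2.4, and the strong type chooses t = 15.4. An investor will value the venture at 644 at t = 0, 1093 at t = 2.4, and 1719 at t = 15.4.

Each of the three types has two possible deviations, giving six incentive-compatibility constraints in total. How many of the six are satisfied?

5

Moderate (own payoff 1093 − 85×2.4 = 889): to t=0 gives 644 → no gain ✓; to t=15.4 gives 1719 − 85×15.4 = 410 → no gain ✓.
Strong (own payoff 1719 − 31×15.4 = 1241.6): to t=0 gives 644 → no gain ✓; to t=2.4 gives 1093 − 31×2.4 = 1018.6 → no gain ✓.
Weak (own payoff 644): to t=2.4 gives 1093 − 133×2.4 = 773.8 → profitable ✗; to t=15.4 gives 1719 − 133×15.4 = -329.2 → no gain ✓.
5 of the 6 constraints hold; not an equilibrium.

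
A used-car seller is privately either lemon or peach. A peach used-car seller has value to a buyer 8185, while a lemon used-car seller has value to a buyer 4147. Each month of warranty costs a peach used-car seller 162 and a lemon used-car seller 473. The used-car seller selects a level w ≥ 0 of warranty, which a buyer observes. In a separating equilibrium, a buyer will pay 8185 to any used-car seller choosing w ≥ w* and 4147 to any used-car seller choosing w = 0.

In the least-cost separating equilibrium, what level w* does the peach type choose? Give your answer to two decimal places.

A lemon used-car seller choosing w = 0 receives 4147.
Imitating at w* instead would pay 8185 at cost 473·w*, netting 8185 − 473·w*.
Indifference: 4147 = 8185 − 473·w*, so w* = (8185 − 4147) / 473 ≈ 8.54.
This is the lemon type's binding incentive-compatibility constraint; any w ≥ 8.54 sustains separation on that side.

8.54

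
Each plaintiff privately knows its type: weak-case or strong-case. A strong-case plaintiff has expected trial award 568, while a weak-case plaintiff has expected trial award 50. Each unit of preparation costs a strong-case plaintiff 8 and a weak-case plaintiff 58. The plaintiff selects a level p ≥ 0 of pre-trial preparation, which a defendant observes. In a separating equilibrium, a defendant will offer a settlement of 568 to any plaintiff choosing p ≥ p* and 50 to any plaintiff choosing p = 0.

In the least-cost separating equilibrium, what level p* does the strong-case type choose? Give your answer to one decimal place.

8.9

A weak-case plaintiff choosing p = 0 receives 50.
Imitating at p* instead would pay 568 at cost 58·p*, netting 568 − 58·p*.
Indifference: 50 = 568 − 58·p*, so p* = (568 − 50) / 58 ≈ 8.9.
At p* the weak-case type's incentive constraint just binds; the strong-case type strictly prefers p* since its per-unit cost is lower.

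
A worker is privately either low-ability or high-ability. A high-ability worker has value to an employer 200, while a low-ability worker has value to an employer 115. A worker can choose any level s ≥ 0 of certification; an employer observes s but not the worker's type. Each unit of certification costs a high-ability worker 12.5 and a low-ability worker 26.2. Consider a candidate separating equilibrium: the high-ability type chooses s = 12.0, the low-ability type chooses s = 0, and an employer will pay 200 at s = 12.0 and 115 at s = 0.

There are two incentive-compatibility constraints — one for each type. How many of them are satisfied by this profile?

Low-ability type: stay at 0 → 115; mimic → 200 − 26.2 × 12.0 = -114.4. IC holds (115 ≥ -114.4).
High-ability type: signal → 200 − 12.5 × 12.0 = 50; deviate to 0 → 115. IC fails (50 < 115).
1 of 2 constraints hold, so this profile is not an equilibrium.

1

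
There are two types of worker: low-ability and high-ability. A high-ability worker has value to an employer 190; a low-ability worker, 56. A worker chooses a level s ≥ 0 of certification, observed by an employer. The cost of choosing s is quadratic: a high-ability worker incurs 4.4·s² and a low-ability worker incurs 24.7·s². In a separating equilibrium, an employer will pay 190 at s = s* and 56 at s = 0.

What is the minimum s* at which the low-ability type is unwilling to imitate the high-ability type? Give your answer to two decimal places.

2.33

The low-ability type at s = 0 receives 56; imitating at s* yields 190 − 24.7·s*².
Indifference: 56 = 190 − 24.7·s*², so s*² = (190 − 56) / 24.7 ≈ 5.4251.
s* = √5.4251 ≈ 2.33.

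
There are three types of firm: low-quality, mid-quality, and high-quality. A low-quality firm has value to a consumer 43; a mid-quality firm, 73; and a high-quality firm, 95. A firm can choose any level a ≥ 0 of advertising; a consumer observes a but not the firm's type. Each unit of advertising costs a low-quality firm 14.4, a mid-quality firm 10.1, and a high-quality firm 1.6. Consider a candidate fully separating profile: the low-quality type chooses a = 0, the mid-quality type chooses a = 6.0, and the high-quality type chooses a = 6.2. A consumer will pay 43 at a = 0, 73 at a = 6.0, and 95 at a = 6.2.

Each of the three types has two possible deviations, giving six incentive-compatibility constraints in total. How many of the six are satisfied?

Low-quality (own payoff 43): to a=6.0 gives 73 − 14.4×6.0 = -13.4 → no gain ✓; to a=6.2 gives 95 − 14.4×6.2 = 5.72 → no gain ✓.
Mid-quality (own payoff 73 − 10.1×6.0 = 12.4): to a=0 gives 43 → profitable ✗; to a=6.2 gives 95 − 10.1×6.2 = 32.38 → profitable ✗.
High-quality (own payoff 95 − 1.6×6.2 = 85.08): to a=0 gives 43 → no gain ✓; to a=6.0 gives 73 − 1.6×6.0 = 63.4 → no gain ✓.
4 of the 6 constraints hold; not an equilibrium.

4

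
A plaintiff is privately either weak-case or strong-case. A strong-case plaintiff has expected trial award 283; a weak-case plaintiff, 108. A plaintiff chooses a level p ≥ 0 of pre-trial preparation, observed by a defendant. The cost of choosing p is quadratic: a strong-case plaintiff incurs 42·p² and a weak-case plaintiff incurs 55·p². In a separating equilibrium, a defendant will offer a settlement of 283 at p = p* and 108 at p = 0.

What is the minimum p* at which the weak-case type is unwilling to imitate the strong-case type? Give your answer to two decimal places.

1.78

The weak-case type at p = 0 receives 108; imitating at p* yields 283 − 55·p*².
Indifference: 108 = 283 − 55·p*², so p*² = (283 − 108) / 55 ≈ 3.1818.
p* = √3.1818 ≈ 1.78.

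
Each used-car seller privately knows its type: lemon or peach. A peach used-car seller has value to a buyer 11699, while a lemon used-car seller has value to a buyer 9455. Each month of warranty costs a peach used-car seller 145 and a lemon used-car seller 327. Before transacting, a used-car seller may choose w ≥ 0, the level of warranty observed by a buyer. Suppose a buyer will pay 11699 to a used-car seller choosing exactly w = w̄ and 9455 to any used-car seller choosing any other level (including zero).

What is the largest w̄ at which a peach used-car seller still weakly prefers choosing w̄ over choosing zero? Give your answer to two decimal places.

15.48

Choosing w̄ yields the peach type 11699 − 145·w̄; choosing zero yields 9455.
The peach type is indifferent at 11699 − 145·w̄ = 9455, i.e. w̄ = (11699 − 9455) / 145 ≈ 15.48.
For any w̄ above 15.48 the peach type would rather pool at zero, so separation collapses.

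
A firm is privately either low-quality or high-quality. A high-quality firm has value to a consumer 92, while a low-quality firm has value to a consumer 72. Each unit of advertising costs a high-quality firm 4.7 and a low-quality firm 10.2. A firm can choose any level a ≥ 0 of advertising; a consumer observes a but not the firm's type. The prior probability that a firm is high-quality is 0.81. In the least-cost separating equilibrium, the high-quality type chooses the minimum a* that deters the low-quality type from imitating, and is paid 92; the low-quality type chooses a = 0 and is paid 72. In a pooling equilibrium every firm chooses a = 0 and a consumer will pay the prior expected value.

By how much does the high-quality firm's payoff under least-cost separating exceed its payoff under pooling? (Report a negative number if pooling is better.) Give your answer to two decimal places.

-5.42

Least-cost separating signal: a* solves 72 = 92 − 10.2·a*, so a* = (92 − 72)/10.2 ≈ 1.9608.
High-quality type's separating payoff: 92 − 4.7 × a* = 92 − 4.7 × (92 − 72)/10.2 = 92 − 94/10.2 ≈ 82.7843.
Pooling payoff: 0.81 × 92 + 0.19 × 72 = 88.2.
Difference: 82.7843 − 88.2 = -5.4157, i.e. -5.42 to two decimal places.
The high-quality type would prefer the pooling outcome.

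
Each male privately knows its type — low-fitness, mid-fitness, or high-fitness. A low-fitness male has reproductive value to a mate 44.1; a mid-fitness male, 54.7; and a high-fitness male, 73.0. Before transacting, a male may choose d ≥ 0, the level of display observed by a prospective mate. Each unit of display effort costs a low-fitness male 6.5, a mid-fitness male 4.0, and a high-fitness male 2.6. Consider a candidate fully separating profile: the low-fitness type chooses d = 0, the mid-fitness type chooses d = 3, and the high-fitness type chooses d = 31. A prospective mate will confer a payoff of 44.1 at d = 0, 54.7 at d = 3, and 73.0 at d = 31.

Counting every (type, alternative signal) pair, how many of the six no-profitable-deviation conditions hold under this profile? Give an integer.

Mid-fitness (own payoff 54.7 − 4.0×3 = 42.7): to d=0 gives 44.1 → profitable ✗; to d=31 gives 73.0 − 4.0×31 = -51 → no gain ✓.
High-fitness (own payoff 73.0 − 2.6×31 = -7.6): to d=0 gives 44.1 → profitable ✗; to d=3 gives 54.7 − 2.6×3 = 46.9 → profitable ✗.
Low-fitness (own payoff 44.1): to d=3 gives 54.7 − 6.5×3 = 35.2 → no gain ✓; to d=31 gives 73.0 − 6.5×31 = -128.5 → no gain ✓.
3 of the 6 constraints hold; not an equilibrium.

3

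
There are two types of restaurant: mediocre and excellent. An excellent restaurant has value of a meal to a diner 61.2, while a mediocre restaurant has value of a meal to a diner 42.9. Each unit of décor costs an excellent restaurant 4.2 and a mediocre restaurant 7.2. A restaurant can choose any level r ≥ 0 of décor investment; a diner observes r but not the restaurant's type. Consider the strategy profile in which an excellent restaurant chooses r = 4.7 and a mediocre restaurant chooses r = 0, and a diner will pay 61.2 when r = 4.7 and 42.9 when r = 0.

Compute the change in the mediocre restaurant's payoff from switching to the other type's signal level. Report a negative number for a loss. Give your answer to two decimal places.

-15.54

Playing r = 0 the mediocre restaurant receives 42.9.
Deviating to r = 4.7 brings payment 61.2 at cost 7.2 × 4.7 = 33.84, netting 27.36.
Gain from deviating: 27.36 − 42.9 = -15.54.
The gain is negative, so the mediocre type's incentive-compatibility constraint is satisfied.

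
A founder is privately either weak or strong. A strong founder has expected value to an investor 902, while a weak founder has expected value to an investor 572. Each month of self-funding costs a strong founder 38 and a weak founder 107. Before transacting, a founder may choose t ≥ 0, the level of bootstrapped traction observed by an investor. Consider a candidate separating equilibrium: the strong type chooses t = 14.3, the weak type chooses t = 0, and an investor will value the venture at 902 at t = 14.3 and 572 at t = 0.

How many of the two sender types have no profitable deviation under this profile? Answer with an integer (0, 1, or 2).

1

Weak type: stay at 0 → 572; mimic → 902 − 107 × 14.3 = -628.1. IC holds (572 ≥ -628.1).
Strong type: signal → 902 − 38 × 14.3 = 358.6; deviate to 0 → 572. IC fails (358.6 < 572).
1 of 2 constraints hold, so this profile is not an equilibrium.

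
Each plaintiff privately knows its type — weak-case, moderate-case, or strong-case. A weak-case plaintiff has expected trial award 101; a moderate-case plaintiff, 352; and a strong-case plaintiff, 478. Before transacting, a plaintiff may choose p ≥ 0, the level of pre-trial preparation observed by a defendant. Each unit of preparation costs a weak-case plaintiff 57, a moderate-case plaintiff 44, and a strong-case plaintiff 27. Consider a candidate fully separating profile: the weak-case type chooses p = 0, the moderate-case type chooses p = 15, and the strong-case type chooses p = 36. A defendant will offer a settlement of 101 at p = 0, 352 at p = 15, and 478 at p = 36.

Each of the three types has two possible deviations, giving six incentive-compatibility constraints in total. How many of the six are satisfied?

3

Weak-case (own payoff 101): to p=15 gives 352 − 57×15 = -503 → no gain ✓; to p=36 gives 478 − 57×36 = -1574 → no gain ✓.
Moderate-case (own payoff 352 − 44×15 = -308): to p=0 gives 101 → profitable ✗; to p=36 gives 478 − 44×36 = -1106 → no gain ✓.
Strong-case (own payoff 478 − 27×36 = -494): to p=0 gives 101 → profitable ✗; to p=15 gives 352 − 27×15 = -53 → profitable ✗.
3 of the 6 constraints hold; not an equilibrium.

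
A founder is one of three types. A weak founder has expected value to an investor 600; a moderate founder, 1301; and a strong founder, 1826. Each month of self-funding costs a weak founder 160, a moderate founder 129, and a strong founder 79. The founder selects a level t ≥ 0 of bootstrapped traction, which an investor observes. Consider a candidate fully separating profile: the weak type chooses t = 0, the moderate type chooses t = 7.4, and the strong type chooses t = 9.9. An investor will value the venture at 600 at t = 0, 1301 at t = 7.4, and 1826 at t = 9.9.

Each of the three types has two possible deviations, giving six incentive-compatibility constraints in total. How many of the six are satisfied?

Moderate (own payoff 1301 − 129×7.4 = 346.4): to t=0 gives 600 → profitable ✗; to t=9.9 gives 1826 − 129×9.9 = 548.9 → profitable ✗.
Strong (own payoff 1826 − 79×9.9 = 1043.9): to t=0 gives 600 → no gain ✓; to t=7.4 gives 1301 − 79×7.4 = 716.4 → no gain ✓.
Weak (own payoff 600): to t=7.4 gives 1301 − 160×7.4 = 117 → no gain ✓; to t=9.9 gives 1826 − 160×9.9 = 242 → no gain ✓.
4 of the 6 constraints hold; not an equilibrium.

4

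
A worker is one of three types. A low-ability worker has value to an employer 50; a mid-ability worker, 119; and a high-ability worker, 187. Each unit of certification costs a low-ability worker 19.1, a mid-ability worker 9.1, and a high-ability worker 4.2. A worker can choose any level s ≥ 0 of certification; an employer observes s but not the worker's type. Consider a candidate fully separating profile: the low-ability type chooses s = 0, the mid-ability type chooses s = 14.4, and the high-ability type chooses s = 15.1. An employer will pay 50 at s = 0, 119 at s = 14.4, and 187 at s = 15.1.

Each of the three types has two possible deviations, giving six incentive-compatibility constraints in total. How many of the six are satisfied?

Low-ability (own payoff 50): to s=14.4 gives 119 − 19.1×14.4 = -156.04 → no gain ✓; to s=15.1 gives 187 − 19.1×15.1 = -101.41 → no gain ✓.
High-ability (own payoff 187 − 4.2×15.1 = 123.58): to s=0 gives 50 → no gain ✓; to s=14.4 gives 119 − 4.2×14.4 = 58.52 → no gain ✓.
Mid-ability (own payoff 119 − 9.1×14.4 = -12.04): to s=0 gives 50 → profitable ✗; to s=15.1 gives 187 − 9.1×15.1 = 49.59 → profitable ✗.
4 of the 6 constraints hold; not an equilibrium.

4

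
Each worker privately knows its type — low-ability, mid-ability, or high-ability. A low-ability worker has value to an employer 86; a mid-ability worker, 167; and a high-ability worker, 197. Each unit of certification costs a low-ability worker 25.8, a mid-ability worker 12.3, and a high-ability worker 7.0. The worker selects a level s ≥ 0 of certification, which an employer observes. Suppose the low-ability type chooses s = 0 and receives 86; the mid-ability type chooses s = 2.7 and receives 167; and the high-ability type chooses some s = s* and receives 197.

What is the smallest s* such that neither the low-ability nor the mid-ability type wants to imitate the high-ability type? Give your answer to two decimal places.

Mid-ability type (on-path payoff 167 − 12.3×2.7 = 133.79) won't mimic when 133.79 ≥ 197 − 12.3·s*, i.e. s* ≥ 5.14.
Low-ability type (on-path payoff 86) won't mimic when 86 ≥ 197 − 25.8·s*, i.e. s* ≥ 4.30.
Both must hold, so s* = max(4.30, 5.14) = 5.14. The mid-ability type's constraint binds.

5.14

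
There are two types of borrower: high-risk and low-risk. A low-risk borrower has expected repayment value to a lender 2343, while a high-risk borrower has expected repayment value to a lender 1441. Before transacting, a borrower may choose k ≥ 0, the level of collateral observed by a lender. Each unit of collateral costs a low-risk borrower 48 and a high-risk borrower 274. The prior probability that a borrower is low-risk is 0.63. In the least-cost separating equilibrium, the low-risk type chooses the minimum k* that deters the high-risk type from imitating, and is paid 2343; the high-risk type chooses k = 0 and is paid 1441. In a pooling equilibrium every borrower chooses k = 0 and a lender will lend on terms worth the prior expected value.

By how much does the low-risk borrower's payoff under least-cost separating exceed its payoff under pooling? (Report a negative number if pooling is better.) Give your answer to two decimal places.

Least-cost separating signal: k* solves 1441 = 2343 − 274·k*, so k* = (2343 − 1441)/274 ≈ 3.2920.
Low-risk type's separating payoff: 2343 − 48 × k* = 2343 − 48 × (2343 − 1441)/274 = 2343 − 43296/274 ≈ 2184.9854.
Pooling payoff: 0.63 × 2343 + 0.37 × 1441 = 2009.26.
Difference: 2184.9854 − 2009.26 = 175.7254, i.e. 175.73 to two decimal places.
The low-risk type prefers to separate.

175.73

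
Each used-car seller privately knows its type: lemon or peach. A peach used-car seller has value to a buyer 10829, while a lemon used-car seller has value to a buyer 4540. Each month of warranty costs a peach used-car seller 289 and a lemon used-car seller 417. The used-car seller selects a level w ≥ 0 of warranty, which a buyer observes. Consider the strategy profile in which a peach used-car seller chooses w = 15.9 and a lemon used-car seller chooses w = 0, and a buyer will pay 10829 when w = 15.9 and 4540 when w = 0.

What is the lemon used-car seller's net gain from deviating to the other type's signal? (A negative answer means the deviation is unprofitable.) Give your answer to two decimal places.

Playing w = 0 the lemon used-car seller receives 4540.
Deviating to w = 15.9 brings payment 10829 at cost 417 × 15.9 = 6630.3, netting 4198.7.
Gain from deviating: 4198.7 − 4540 = -341.30.
The gain is negative, so the lemon type's incentive-compatibility constraint is satisfied.

-341.30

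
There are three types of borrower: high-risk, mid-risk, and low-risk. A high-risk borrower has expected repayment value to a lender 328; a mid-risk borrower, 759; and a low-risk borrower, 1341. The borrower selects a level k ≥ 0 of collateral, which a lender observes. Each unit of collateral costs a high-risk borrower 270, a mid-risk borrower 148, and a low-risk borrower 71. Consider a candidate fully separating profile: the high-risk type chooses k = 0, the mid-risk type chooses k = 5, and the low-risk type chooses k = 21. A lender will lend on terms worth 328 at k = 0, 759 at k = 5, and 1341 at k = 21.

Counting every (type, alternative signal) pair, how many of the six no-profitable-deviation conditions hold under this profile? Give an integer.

3

Mid-risk (own payoff 759 − 148×5 = 19): to k=0 gives 328 → profitable ✗; to k=21 gives 1341 − 148×21 = -1767 → no gain ✓.
Low-risk (own payoff 1341 − 71×21 = -150): to k=0 gives 328 → profitable ✗; to k=5 gives 759 − 71×5 = 404 → profitable ✗.
High-risk (own payoff 328): to k=5 gives 759 − 270×5 = -591 → no gain ✓; to k=21 gives 1341 − 270×21 = -4329 → no gain ✓.
3 of the 6 constraints hold; not an equilibrium.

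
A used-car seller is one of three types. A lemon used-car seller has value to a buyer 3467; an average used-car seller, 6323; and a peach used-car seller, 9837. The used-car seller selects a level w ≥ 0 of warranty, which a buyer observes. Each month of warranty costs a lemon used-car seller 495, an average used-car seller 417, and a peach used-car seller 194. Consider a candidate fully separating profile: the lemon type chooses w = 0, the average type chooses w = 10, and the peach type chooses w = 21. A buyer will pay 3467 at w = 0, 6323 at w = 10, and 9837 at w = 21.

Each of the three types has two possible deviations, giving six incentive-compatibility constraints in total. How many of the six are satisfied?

Peach (own payoff 9837 − 194×21 = 5763): to w=0 gives 3467 → no gain ✓; to w=10 gives 6323 − 194×10 = 4383 → no gain ✓.
Average (own payoff 6323 − 417×10 = 2153): to w=0 gives 3467 → profitable ✗; to w=21 gives 9837 − 417×21 = 1080 → no gain ✓.
Lemon (own payoff 3467): to w=10 gives 6323 − 495×10 = 1373 → no gain ✓; to w=21 gives 9837 − 495×21 = -558 → no gain ✓.
5 of the 6 constraints hold; not an equilibrium.

5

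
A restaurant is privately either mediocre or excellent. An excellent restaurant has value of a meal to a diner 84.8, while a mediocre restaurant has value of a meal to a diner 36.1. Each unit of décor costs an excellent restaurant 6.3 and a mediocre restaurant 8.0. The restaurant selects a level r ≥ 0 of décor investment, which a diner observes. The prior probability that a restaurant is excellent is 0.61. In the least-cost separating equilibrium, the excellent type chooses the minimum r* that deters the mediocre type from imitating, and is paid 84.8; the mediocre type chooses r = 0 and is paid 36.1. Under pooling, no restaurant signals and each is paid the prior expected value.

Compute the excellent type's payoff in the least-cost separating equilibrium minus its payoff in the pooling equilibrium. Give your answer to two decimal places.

Least-cost separating signal: r* solves 36.1 = 84.8 − 8.0·r*, so r* = (84.8 − 36.1)/8.0 = 6.0875.
Excellent type's separating payoff: 84.8 − 6.3 × r* = 84.8 − 6.3 × (84.8 − 36.1)/8.0 = 84.8 − 306.81/8.0 ≈ 46.4488.
Pooling payoff: 0.61 × 84.8 + 0.39 × 36.1 = 65.807.
Difference: 46.4488 − 65.807 = -19.3582, i.e. -19.36 to two decimal places.
The excellent type would prefer the pooling outcome.

-19.36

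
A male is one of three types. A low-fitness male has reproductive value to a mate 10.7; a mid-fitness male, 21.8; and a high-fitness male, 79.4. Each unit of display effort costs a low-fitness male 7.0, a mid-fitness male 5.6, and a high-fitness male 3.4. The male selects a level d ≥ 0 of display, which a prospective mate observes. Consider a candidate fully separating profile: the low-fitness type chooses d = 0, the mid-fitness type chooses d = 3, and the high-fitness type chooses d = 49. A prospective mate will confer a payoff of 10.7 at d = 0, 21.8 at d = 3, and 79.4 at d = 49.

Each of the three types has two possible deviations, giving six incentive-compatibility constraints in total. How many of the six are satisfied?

3

High-fitness (own payoff 79.4 − 3.4×49 = -87.2): to d=0 gives 10.7 → profitable ✗; to d=3 gives 21.8 − 3.4×3 = 11.6 → profitable ✗.
Low-fitness (own payoff 10.7): to d=3 gives 21.8 − 7.0×3 = 0.8 → no gain ✓; to d=49 gives 79.4 − 7.0×49 = -263.6 → no gain ✓.
Mid-fitness (own payoff 21.8 − 5.6×3 = 5): to d=0 gives 10.7 → profitable ✗; to d=49 gives 79.4 − 5.6×49 = -195 → no gain ✓.
3 of the 6 constraints hold; not an equilibrium.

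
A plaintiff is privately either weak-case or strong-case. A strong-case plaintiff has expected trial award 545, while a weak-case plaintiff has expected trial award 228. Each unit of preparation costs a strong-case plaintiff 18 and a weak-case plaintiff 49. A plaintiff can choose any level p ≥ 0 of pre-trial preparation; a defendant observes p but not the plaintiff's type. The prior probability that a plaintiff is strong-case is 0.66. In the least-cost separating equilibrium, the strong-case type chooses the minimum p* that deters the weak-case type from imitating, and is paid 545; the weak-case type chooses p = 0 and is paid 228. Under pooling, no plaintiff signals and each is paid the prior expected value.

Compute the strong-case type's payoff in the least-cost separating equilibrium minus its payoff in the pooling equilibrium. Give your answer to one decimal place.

-8.7

Least-cost separating signal: p* solves 228 = 545 − 49·p*, so p* = (545 − 228)/49 ≈ 6.4694.
Strong-case type's separating payoff: 545 − 18 × p* = 545 − 18 × (545 − 228)/49 = 545 − 5706/49 ≈ 428.551.
Pooling payoff: 0.66 × 545 + 0.34 × 228 = 437.22.
Difference: 428.551 − 437.22 = -8.669, i.e. -8.7 to one decimal place.
The strong-case type would prefer the pooling outcome.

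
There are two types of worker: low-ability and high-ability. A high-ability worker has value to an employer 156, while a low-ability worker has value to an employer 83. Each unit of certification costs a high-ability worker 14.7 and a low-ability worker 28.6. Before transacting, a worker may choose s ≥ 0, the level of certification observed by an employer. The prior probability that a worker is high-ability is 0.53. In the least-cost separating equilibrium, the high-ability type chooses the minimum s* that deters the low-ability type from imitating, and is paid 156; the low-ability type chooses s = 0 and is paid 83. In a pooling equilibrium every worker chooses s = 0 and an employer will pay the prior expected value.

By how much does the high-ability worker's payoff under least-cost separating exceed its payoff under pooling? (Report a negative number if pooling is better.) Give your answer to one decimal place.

Least-cost separating signal: s* solves 83 = 156 − 28.6·s*, so s* = (156 − 83)/28.6 ≈ 2.5524.
High-ability type's separating payoff: 156 − 14.7 × s* = 156 − 14.7 × (156 − 83)/28.6 = 156 − 1073.1/28.6 ≈ 118.479.
Pooling payoff: 0.53 × 156 + 0.47 × 83 = 121.69.
Difference: 118.479 − 121.69 = -3.211, i.e. -3.2 to one decimal place.
The high-ability type would prefer the pooling outcome.

-3.2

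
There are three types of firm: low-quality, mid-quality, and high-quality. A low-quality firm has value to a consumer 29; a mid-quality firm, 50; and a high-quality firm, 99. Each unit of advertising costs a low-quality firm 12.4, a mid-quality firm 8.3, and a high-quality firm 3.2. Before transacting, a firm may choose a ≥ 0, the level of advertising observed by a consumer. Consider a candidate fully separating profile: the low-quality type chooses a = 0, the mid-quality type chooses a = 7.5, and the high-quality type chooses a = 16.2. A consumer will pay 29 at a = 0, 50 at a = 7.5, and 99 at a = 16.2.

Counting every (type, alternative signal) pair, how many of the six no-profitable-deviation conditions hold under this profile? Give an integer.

5

High-quality (own payoff 99 − 3.2×16.2 = 47.16): to a=0 gives 29 → no gain ✓; to a=7.5 gives 50 − 3.2×7.5 = 26 → no gain ✓.
Low-quality (own payoff 29): to a=7.5 gives 50 − 12.4×7.5 = -43 → no gain ✓; to a=16.2 gives 99 − 12.4×16.2 = -101.88 → no gain ✓.
Mid-quality (own payoff 50 − 8.3×7.5 = -12.25): to a=0 gives 29 → profitable ✗; to a=16.2 gives 99 − 8.3×16.2 = -35.46 → no gain ✓.
5 of the 6 constraints hold; not an equilibrium.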